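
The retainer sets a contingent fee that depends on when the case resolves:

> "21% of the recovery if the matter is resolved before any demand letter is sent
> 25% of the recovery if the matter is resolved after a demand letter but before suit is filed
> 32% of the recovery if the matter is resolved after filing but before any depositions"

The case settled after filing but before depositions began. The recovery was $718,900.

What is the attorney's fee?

The matter settled after filing but before depositions began, so the 32% rate applies.
$718,900 × 32% = $230,048.00

$230,048.00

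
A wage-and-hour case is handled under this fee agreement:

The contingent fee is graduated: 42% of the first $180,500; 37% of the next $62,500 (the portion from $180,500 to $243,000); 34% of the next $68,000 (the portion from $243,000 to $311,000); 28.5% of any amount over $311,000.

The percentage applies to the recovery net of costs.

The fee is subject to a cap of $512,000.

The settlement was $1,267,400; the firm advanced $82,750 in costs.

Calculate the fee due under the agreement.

$371,045.25

Fee base (net of costs): $1,267,400 − $82,750 = $1,184,650
First $180,500 at 42% = $75,810.00
Next $62,500 at 37% = $23,125.00
Next $68,000 at 34% = $23,120.00
Remaining $873,650 at 28.5% = $248,990.25
Fee: $75,810.00 + $23,125.00 + $23,120.00 + $248,990.25 = $371,045.25
$371,045.25 is under the $512,000 cap.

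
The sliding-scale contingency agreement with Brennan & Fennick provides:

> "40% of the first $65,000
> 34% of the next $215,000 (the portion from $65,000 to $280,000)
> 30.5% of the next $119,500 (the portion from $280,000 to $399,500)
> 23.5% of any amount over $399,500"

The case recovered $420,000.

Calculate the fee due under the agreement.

$140,365.00

First $65,000 at 40% = $26,000.00
Next $215,000 at 34% = $73,100.00
Next $119,500 at 30.5% = $36,447.50
Remaining $20,500 at 23.5% = $4,817.50
Fee: $26,000.00 + $73,100.00 + $36,447.50 + $4,817.50 = $140,365.00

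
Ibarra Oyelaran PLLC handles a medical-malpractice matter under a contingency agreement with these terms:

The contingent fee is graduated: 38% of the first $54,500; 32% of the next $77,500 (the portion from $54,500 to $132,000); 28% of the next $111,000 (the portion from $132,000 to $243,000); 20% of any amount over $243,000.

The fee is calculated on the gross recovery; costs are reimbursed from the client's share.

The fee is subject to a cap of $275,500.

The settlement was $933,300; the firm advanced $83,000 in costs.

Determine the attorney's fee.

Fee base is the gross recovery, $933,300; costs are reimbursed separately.
First $54,500 at 38% = $20,710.00
Next $77,500 at 32% = $24,800.00
Next $111,000 at 28% = $31,080.00
Remaining $690,300 at 20% = $138,060.00
Fee: $20,710.00 + $24,800.00 + $31,080.00 + $138,060.00 = $214,650.00
$214,650.00 is under the $275,500 cap.

$214,650.00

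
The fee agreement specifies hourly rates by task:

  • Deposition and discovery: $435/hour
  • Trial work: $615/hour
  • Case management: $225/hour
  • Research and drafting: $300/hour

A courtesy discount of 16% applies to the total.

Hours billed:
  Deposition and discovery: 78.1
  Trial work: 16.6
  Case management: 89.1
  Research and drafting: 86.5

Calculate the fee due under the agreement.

Deposition and discovery: 78.1 × $435 = $33,973.50
Trial work: 16.6 × $615 = $10,209.00
Case management: 89.1 × $225 = $20,047.50
Research and drafting: 86.5 × $300 = $25,950.00
Subtotal: $90,180.00
Less 16% discount: −$14,428.80
Total: $90,180.00 − $14,428.80 = $75,751.20

$75,751.20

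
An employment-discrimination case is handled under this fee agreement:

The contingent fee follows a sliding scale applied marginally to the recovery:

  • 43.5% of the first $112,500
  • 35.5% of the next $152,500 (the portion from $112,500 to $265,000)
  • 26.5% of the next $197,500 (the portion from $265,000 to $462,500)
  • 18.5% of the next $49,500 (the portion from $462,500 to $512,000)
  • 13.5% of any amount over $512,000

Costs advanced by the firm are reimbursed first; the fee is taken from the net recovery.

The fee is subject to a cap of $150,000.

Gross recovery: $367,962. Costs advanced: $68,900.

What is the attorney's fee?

$112,101.43

Fee base (net of costs): $367,962 − $68,900 = $299,062
First $112,500 at 43.5% = $48,937.50
Next $152,500 at 35.5% = $54,137.50
Remaining $34,062 at 26.5% = $9,026.43
Fee: $48,937.50 + $54,137.50 + $9,026.43 = $112,101.43
$112,101.43 is under the $150,000 cap.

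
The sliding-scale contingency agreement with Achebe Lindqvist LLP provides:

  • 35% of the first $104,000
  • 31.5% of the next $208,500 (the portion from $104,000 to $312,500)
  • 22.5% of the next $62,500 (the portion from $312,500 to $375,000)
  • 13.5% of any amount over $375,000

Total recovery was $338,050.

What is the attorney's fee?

$107,826.25

First $104,000 at 35% = $36,400.00
Next $208,500 at 31.5% = $65,677.50
Remaining $25,550 at 22.5% = $5,748.75
Fee: $36,400.00 + $65,677.50 + $5,748.75 = $107,826.25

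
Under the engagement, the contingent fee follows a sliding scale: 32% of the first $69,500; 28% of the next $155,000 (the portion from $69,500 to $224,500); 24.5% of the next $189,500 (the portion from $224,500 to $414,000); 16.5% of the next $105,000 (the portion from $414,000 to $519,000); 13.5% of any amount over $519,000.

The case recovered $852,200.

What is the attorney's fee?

$174,374.50

First $69,500 at 32% = $22,240.00
Next $155,000 at 28% = $43,400.00
Next $189,500 at 24.5% = $46,427.50
Next $105,000 at 16.5% = $17,325.00
Remaining $333,200 at 13.5% = $44,982.00
Fee: $22,240.00 + $43,400.00 + $46,427.50 + $17,325.00 + $44,982.00 = $174,374.50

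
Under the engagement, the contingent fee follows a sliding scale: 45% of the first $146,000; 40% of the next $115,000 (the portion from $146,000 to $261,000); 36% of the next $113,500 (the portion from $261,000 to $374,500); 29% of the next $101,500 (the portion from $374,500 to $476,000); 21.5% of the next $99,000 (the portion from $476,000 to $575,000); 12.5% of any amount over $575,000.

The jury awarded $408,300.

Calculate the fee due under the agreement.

First $146,000 at 45% = $65,700.00
Next $115,000 at 40% = $46,000.00
Next $113,500 at 36% = $40,860.00
Remaining $33,800 at 29% = $9,802.00
Fee: $65,700.00 + $46,000.00 + $40,860.00 + $9,802.00 = $162,362.00

$162,362.00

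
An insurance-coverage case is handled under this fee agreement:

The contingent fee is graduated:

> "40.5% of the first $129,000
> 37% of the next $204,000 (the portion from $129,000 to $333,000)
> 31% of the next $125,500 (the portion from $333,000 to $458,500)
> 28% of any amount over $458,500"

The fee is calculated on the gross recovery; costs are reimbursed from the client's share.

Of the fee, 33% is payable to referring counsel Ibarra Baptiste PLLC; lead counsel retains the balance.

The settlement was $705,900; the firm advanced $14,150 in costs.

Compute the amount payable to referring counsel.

$77,847.66

Fee base is the gross recovery, $705,900; costs are reimbursed separately.
First $129,000 at 40.5% = $52,245.00
Next $204,000 at 37% = $75,480.00
Next $125,500 at 31% = $38,905.00
Remaining $247,400 at 28% = $69,272.00
Fee: $52,245.00 + $75,480.00 + $38,905.00 + $69,272.00 = $235,902.00
Referral share: 33% of $235,902.00 = $77,847.66; lead counsel retains $235,902.00 − $77,847.66 = $158,054.34.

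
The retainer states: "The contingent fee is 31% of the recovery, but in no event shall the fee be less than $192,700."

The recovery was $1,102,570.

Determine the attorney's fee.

31% of $1,102,570 = $341,796.70
That exceeds the $192,700 minimum.

$341,796.70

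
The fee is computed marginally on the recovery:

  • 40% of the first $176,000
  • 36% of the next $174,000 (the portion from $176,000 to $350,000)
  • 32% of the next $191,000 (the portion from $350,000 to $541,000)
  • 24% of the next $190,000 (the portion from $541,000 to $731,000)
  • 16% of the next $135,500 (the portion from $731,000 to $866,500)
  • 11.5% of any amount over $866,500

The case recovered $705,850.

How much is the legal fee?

First $176,000 at 40% = $70,400.00
Next $174,000 at 36% = $62,640.00
Next $191,000 at 32% = $61,120.00
Remaining $164,850 at 24% = $39,564.00
Fee: $70,400.00 + $62,640.00 + $61,120.00 + $39,564.00 = $233,724.00

$233,724.00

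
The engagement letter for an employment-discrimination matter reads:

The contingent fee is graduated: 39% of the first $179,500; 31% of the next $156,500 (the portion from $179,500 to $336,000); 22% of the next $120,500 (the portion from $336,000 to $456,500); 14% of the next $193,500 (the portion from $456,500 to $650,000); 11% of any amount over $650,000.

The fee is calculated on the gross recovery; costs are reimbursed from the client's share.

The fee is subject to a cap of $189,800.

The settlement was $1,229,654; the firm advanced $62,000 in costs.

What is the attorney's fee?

$189,800.00

Fee base is the gross recovery, $1,229,654; costs are reimbursed separately.
First $179,500 at 39% = $70,005.00
Next $156,500 at 31% = $48,515.00
Next $120,500 at 22% = $26,510.00
Next $193,500 at 14% = $27,090.00
Remaining $579,654 at 11% = $63,761.94
Fee: $70,005.00 + $48,515.00 + $26,510.00 + $27,090.00 + $63,761.94 = $235,881.94
$235,881.94 exceeds the $189,800 cap, so the fee is capped at $189,800.00.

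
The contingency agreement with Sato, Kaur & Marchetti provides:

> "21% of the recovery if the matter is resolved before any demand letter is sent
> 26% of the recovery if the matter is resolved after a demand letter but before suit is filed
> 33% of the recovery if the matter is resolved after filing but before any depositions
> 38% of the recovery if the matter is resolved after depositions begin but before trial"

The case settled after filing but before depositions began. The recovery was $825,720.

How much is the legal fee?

The matter settled after filing but before depositions began, so the 33% rate applies.
$825,720 × 33% = $272,487.60

$272,487.60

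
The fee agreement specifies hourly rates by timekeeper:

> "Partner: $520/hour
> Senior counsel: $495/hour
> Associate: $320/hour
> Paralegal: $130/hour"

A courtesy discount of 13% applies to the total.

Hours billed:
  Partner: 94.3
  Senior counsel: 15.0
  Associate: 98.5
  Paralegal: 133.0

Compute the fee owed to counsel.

Partner: 94.3 × $520 = $49,036.00
Senior counsel: 15.0 × $495 = $7,425.00
Associate: 98.5 × $320 = $31,520.00
Paralegal: 133.0 × $130 = $17,290.00
Subtotal: $105,271.00
Less 13% discount: −$13,685.23
Total: $105,271.00 − $13,685.23 = $91,585.77

$91,585.77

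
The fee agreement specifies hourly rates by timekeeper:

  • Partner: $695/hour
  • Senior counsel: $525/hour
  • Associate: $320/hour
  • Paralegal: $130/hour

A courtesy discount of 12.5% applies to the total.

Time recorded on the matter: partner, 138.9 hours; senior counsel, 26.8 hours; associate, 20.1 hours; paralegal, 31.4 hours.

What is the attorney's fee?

Partner: 138.9 × $695 = $96,535.50
Senior counsel: 26.8 × $525 = $14,070.00
Associate: 20.1 × $320 = $6,432.00
Paralegal: 31.4 × $130 = $4,082.00
Subtotal: $121,119.50
Less 12.5% discount: −$15,139.94
Total: $121,119.50 − $15,139.94 = $105,979.56

$105,979.56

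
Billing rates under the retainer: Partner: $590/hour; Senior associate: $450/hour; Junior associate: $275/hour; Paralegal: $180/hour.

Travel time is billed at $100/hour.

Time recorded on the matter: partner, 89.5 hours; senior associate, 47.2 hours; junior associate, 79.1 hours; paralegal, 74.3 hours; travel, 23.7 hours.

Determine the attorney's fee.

$111,541.50

Partner: 89.5 × $590 = $52,805.00
Senior associate: 47.2 × $450 = $21,240.00
Junior associate: 79.1 × $275 = $21,752.50
Paralegal: 74.3 × $180 = $13,374.00
Subtotal: $52,805.00 + $21,240.00 + $21,752.50 + $13,374.00 = $109,171.50
Travel: 23.7 × $100 = $2,370.00
Total: $109,171.50 + $2,370.00 = $111,541.50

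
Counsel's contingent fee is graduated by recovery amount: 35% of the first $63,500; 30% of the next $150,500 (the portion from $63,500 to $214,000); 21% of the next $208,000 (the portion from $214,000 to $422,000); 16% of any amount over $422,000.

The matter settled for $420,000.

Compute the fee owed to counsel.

$110,635.00

First $63,500 at 35% = $22,225.00
Next $150,500 at 30% = $45,150.00
Remaining $206,000 at 21% = $43,260.00
Fee: $22,225.00 + $45,150.00 + $43,260.00 = $110,635.00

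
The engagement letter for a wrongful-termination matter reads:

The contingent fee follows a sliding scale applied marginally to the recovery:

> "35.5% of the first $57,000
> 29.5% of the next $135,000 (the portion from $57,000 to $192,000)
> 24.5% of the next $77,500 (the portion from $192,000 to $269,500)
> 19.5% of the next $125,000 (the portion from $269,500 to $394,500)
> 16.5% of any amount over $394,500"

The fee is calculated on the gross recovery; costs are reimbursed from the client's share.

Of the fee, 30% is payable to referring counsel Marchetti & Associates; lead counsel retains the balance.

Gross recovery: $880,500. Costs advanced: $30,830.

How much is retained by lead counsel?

Fee base is the gross recovery, $880,500; costs are reimbursed separately.
First $57,000 at 35.5% = $20,235.00
Next $135,000 at 29.5% = $39,825.00
Next $77,500 at 24.5% = $18,987.50
Next $125,000 at 19.5% = $24,375.00
Remaining $486,000 at 16.5% = $80,190.00
Fee: $20,235.00 + $39,825.00 + $18,987.50 + $24,375.00 + $80,190.00 = $183,612.50
Referral share: 30% of $183,612.50 = $55,083.75; lead counsel retains $183,612.50 − $55,083.75 = $128,528.75.

$128,528.75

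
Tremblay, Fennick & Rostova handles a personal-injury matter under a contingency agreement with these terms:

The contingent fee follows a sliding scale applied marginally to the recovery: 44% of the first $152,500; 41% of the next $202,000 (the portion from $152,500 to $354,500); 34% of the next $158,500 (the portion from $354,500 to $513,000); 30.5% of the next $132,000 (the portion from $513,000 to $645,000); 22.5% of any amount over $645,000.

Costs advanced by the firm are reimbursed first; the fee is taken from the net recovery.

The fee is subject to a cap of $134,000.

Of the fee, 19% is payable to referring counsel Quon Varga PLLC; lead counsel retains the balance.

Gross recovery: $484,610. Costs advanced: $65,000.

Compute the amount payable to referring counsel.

Fee base (net of costs): $484,610 − $65,000 = $419,610
First $152,500 at 44% = $67,100.00
Next $202,000 at 41% = $82,820.00
Remaining $65,110 at 34% = $22,137.40
Fee: $67,100.00 + $82,820.00 + $22,137.40 = $172,057.40
$172,057.40 exceeds the $134,000 cap, so the fee is capped at $134,000.00.
Referral share: 19% of $134,000.00 = $25,460.00; lead counsel retains $134,000.00 − $25,460.00 = $108,540.00.

$25,460.00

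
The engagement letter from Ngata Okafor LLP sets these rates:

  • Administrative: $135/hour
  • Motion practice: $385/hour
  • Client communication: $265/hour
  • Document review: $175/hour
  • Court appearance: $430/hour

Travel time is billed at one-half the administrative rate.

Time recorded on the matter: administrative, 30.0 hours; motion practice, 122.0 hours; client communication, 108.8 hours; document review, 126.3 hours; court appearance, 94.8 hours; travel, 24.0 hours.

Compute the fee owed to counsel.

$144,338.50

Administrative: 30.0 × $135 = $4,050.00
Motion practice: 122.0 × $385 = $46,970.00
Client communication: 108.8 × $265 = $28,832.00
Document review: 126.3 × $175 = $22,102.50
Court appearance: 94.8 × $430 = $40,764.00
Subtotal: $4,050.00 + $46,970.00 + $28,832.00 + $22,102.50 + $40,764.00 = $142,718.50
Travel: 24.0 × ($135 ÷ 2) = 24.0 × $67.50 = $1,620.00
Total: $142,718.50 + $1,620.00 = $144,338.50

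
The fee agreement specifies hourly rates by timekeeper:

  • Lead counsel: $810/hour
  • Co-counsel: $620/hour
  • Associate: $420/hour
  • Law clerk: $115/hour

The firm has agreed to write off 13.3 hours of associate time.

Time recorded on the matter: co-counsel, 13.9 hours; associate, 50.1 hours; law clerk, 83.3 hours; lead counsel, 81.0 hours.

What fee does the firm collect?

Lead counsel: 81.0 × $810 = $65,610.00
Co-counsel: 13.9 × $620 = $8,618.00
Associate: 50.1 × $420 = $21,042.00
Law clerk: 83.3 × $115 = $9,579.50
Subtotal: $104,849.50
Write-off: 13.3 × $420 = $5,586.00
Total: $104,849.50 − $5,586.00 = $99,263.50

$99,263.50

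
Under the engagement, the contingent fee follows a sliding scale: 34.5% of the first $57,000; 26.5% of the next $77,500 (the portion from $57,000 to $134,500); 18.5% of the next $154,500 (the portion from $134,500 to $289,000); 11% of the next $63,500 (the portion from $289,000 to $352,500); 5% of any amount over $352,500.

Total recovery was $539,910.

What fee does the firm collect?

$85,140.50

First $57,000 at 34.5% = $19,665.00
Next $77,500 at 26.5% = $20,537.50
Next $154,500 at 18.5% = $28,582.50
Next $63,500 at 11% = $6,985.00
Remaining $187,410 at 5% = $9,370.50
Fee: $19,665.00 + $20,537.50 + $28,582.50 + $6,985.00 + $9,370.50 = $85,140.50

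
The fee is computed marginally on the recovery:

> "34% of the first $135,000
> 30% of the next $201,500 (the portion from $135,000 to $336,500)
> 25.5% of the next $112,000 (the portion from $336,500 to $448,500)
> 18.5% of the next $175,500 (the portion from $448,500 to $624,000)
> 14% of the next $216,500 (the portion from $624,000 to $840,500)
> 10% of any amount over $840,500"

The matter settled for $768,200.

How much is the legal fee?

$187,565.50

First $135,000 at 34% = $45,900.00
Next $201,500 at 30% = $60,450.00
Next $112,000 at 25.5% = $28,560.00
Next $175,500 at 18.5% = $32,467.50
Remaining $144,200 at 14% = $20,188.00
Fee: $45,900.00 + $60,450.00 + $28,560.00 + $32,467.50 + $20,188.00 = $187,565.50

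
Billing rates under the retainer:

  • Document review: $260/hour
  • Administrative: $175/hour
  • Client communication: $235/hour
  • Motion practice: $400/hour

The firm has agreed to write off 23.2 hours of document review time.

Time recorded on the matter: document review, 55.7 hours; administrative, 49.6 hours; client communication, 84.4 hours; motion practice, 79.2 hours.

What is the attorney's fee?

$68,644.00

Document review: 55.7 × $260 = $14,482.00
Administrative: 49.6 × $175 = $8,680.00
Client communication: 84.4 × $235 = $19,834.00
Motion practice: 79.2 × $400 = $31,680.00
Subtotal: $74,676.00
Write-off: 23.2 × $260 = $6,032.00
Total: $74,676.00 − $6,032.00 = $68,644.00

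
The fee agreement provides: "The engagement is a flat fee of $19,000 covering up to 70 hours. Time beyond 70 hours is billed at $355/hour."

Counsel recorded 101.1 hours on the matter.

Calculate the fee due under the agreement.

$30,040.50

Flat fee: $19,000.00
Excess hours: 101.1 − 70 = 31.1
Overrun: 31.1 × $355 = $11,040.50
Total: $19,000.00 + $11,040.50 = $30,040.50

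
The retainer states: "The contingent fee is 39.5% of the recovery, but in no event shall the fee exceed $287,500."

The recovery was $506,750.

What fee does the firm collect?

$200,166.25

39.5% of $506,750 = $200,166.25
That is under the $287,500 cap.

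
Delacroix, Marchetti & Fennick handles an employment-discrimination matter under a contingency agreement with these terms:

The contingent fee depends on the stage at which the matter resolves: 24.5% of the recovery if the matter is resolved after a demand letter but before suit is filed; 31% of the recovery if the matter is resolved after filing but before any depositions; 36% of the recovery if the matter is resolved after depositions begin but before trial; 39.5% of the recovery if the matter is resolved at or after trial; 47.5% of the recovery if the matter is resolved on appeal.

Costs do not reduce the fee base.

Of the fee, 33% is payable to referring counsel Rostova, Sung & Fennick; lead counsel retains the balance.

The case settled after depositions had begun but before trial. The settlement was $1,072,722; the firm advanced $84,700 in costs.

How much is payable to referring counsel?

Fee base is the gross recovery, $1,072,722; costs are reimbursed separately.
The matter settled after depositions had begun but before trial, so the 36% rate applies.
$1,072,722 × 36% = $386,179.92
Referral share: 33% of $386,179.92 = $127,439.37; lead counsel retains $386,179.92 − $127,439.37 = $258,740.55.

$127,439.37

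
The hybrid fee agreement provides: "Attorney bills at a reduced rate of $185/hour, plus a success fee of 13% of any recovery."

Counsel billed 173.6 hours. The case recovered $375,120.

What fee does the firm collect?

$80,881.60

Hourly: 173.6 × $185 = $32,116.00
Success fee: 13% of $375,120 = $48,765.60
Total: $32,116.00 + $48,765.60 = $80,881.60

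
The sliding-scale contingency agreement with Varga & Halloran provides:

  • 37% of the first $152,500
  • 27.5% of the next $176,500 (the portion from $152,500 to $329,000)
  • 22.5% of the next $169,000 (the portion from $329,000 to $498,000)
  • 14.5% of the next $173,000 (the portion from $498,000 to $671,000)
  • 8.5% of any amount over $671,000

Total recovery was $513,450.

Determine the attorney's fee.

$145,227.75

First $152,500 at 37% = $56,425.00
Next $176,500 at 27.5% = $48,537.50
Next $169,000 at 22.5% = $38,025.00
Remaining $15,450 at 14.5% = $2,240.25
Fee: $56,425.00 + $48,537.50 + $38,025.00 + $2,240.25 = $145,227.75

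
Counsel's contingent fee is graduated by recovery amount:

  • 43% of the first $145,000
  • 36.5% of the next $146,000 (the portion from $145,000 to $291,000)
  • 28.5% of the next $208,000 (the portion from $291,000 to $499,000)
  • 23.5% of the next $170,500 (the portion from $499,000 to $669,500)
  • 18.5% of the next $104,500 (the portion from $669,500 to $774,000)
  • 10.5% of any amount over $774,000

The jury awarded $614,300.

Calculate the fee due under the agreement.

$202,015.50

First $145,000 at 43% = $62,350.00
Next $146,000 at 36.5% = $53,290.00
Next $208,000 at 28.5% = $59,280.00
Remaining $115,300 at 23.5% = $27,095.50
Fee: $62,350.00 + $53,290.00 + $59,280.00 + $27,095.50 = $202,015.50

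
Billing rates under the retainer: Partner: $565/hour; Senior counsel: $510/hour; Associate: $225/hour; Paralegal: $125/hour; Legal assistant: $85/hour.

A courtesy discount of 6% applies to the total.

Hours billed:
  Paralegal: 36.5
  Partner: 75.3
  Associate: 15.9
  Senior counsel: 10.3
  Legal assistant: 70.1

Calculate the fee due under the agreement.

$58,182.24

Partner: 75.3 × $565 = $42,544.50
Senior counsel: 10.3 × $510 = $5,253.00
Associate: 15.9 × $225 = $3,577.50
Paralegal: 36.5 × $125 = $4,562.50
Legal assistant: 70.1 × $85 = $5,958.50
Subtotal: $61,896.00
Less 6% discount: −$3,713.76
Total: $61,896.00 − $3,713.76 = $58,182.24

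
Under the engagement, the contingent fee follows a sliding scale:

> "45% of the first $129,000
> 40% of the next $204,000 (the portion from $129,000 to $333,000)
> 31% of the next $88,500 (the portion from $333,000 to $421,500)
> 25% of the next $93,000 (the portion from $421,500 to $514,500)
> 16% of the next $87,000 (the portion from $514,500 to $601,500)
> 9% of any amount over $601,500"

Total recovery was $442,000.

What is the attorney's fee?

First $129,000 at 45% = $58,050.00
Next $204,000 at 40% = $81,600.00
Next $88,500 at 31% = $27,435.00
Remaining $20,500 at 25% = $5,125.00
Fee: $58,050.00 + $81,600.00 + $27,435.00 + $5,125.00 = $172,210.00

$172,210.00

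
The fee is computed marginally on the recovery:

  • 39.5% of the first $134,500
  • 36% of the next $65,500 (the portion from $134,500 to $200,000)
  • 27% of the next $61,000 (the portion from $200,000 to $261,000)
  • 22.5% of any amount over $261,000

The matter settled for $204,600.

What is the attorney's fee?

$77,949.50

First $134,500 at 39.5% = $53,127.50
Next $65,500 at 36% = $23,580.00
Remaining $4,600 at 27% = $1,242.00
Fee: $53,127.50 + $23,580.00 + $1,242.00 = $77,949.50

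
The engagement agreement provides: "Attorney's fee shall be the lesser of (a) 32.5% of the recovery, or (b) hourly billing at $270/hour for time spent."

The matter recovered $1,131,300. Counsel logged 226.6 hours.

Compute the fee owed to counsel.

(a) 32.5% of $1,131,300 = $367,672.50
(b) 226.6 × $270 = $61,182.00
The lesser is (b): $61,182.00.

$61,182.00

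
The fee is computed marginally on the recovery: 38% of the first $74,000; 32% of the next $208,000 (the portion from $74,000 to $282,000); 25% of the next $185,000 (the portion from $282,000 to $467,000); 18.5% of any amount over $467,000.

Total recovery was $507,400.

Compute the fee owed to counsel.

$148,404.00

First $74,000 at 38% = $28,120.00
Next $208,000 at 32% = $66,560.00
Next $185,000 at 25% = $46,250.00
Remaining $40,400 at 18.5% = $7,474.00
Fee: $28,120.00 + $66,560.00 + $46,250.00 + $7,474.00 = $148,404.00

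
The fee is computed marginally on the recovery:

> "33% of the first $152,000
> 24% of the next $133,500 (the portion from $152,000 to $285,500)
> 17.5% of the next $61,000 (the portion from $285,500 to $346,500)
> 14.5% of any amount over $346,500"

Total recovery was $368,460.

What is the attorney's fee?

First $152,000 at 33% = $50,160.00
Next $133,500 at 24% = $32,040.00
Next $61,000 at 17.5% = $10,675.00
Remaining $21,960 at 14.5% = $3,184.20
Fee: $50,160.00 + $32,040.00 + $10,675.00 + $3,184.20 = $96,059.20

$96,059.20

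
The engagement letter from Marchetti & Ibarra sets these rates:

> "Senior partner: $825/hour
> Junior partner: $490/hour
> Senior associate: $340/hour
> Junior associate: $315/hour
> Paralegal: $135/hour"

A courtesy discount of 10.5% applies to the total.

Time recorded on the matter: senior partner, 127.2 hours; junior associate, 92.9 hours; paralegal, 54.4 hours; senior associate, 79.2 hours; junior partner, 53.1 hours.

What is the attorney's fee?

$174,072.58

Senior partner: 127.2 × $825 = $104,940.00
Junior partner: 53.1 × $490 = $26,019.00
Senior associate: 79.2 × $340 = $26,928.00
Junior associate: 92.9 × $315 = $29,263.50
Paralegal: 54.4 × $135 = $7,344.00
Subtotal: $194,494.50
Less 10.5% discount: −$20,421.92
Total: $194,494.50 − $20,421.92 = $174,072.58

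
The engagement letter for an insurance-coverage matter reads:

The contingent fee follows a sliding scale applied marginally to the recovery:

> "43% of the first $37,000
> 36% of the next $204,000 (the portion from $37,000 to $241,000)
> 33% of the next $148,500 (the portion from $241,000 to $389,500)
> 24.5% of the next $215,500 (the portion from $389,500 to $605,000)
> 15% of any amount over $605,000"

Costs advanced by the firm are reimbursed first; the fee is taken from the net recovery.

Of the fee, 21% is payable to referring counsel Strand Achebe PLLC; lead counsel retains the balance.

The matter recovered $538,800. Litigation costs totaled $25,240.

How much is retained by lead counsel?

$133,312.26

Fee base (net of costs): $538,800 − $25,240 = $513,560
First $37,000 at 43% = $15,910.00
Next $204,000 at 36% = $73,440.00
Next $148,500 at 33% = $49,005.00
Remaining $124,060 at 24.5% = $30,394.70
Fee: $15,910.00 + $73,440.00 + $49,005.00 + $30,394.70 = $168,749.70
Referral share: 21% of $168,749.70 = $35,437.44; lead counsel retains $168,749.70 − $35,437.44 = $133,312.26.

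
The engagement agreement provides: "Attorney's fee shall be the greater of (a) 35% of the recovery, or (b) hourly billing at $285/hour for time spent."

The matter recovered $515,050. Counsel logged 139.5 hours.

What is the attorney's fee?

$180,267.50

(a) 35% of $515,050 = $180,267.50
(b) 139.5 × $285 = $39,757.50
The greater is (a): $180,267.50.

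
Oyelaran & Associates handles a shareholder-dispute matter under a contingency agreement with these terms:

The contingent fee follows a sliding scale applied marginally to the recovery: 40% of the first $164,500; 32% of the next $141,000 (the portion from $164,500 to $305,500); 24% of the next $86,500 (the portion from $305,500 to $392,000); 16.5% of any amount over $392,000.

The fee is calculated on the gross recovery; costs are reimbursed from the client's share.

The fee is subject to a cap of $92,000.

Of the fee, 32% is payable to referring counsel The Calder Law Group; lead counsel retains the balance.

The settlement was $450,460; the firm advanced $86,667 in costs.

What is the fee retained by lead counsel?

$62,560.00

Fee base is the gross recovery, $450,460; costs are reimbursed separately.
First $164,500 at 40% = $65,800.00
Next $141,000 at 32% = $45,120.00
Next $86,500 at 24% = $20,760.00
Remaining $58,460 at 16.5% = $9,645.90
Fee: $65,800.00 + $45,120.00 + $20,760.00 + $9,645.90 = $141,325.90
$141,325.90 exceeds the $92,000 cap, so the fee is capped at $92,000.00.
Referral share: 32% of $92,000.00 = $29,440.00; lead counsel retains $92,000.00 − $29,440.00 = $62,560.00.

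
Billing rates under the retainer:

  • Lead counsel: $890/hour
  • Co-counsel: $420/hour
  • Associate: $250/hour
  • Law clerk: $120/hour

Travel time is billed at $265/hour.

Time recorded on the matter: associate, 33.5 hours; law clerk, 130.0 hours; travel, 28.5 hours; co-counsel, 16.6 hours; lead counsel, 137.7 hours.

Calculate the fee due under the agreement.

Lead counsel: 137.7 × $890 = $122,553.00
Co-counsel: 16.6 × $420 = $6,972.00
Associate: 33.5 × $250 = $8,375.00
Law clerk: 130.0 × $120 = $15,600.00
Subtotal: $122,553.00 + $6,972.00 + $8,375.00 + $15,600.00 = $153,500.00
Travel: 28.5 × $265 = $7,552.50
Total: $153,500.00 + $7,552.50 = $161,052.50

$161,052.50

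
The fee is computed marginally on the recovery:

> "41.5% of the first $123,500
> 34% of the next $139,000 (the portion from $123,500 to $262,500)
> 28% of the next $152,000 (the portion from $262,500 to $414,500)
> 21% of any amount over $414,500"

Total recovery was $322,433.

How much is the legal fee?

$115,293.74

First $123,500 at 41.5% = $51,252.50
Next $139,000 at 34% = $47,260.00
Remaining $59,933 at 28% = $16,781.24
Fee: $51,252.50 + $47,260.00 + $16,781.24 = $115,293.74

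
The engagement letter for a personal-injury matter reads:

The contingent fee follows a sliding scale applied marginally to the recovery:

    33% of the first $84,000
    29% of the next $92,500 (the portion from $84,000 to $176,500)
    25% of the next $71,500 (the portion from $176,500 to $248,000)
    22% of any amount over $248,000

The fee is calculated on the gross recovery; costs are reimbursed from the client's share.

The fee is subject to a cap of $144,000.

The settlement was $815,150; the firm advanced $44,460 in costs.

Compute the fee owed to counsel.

Fee base is the gross recovery, $815,150; costs are reimbursed separately.
First $84,000 at 33% = $27,720.00
Next $92,500 at 29% = $26,825.00
Next $71,500 at 25% = $17,875.00
Remaining $567,150 at 22% = $124,773.00
Fee: $27,720.00 + $26,825.00 + $17,875.00 + $124,773.00 = $197,193.00
$197,193.00 exceeds the $144,000 cap, so the fee is capped at $144,000.00.

$144,000.00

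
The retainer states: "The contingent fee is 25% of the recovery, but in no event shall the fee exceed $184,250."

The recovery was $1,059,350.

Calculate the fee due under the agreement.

25% of $1,059,350 = $264,837.50
That exceeds the $184,250 cap, so the fee is capped at $184,250.

$184,250.00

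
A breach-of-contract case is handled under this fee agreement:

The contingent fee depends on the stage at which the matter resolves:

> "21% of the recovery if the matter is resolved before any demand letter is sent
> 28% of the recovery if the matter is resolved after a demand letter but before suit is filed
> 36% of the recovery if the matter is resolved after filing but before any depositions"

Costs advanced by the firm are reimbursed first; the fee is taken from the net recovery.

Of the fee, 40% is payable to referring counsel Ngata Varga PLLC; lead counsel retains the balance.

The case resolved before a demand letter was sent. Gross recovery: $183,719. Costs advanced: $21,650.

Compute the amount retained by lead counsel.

Fee base (net of costs): $183,719 − $21,650 = $162,069
The matter resolved before a demand letter was sent, so the 21% rate applies.
$162,069 × 21% = $34,034.49
Referral share: 40% of $34,034.49 = $13,613.80; lead counsel retains $34,034.49 − $13,613.80 = $20,420.69.

$20,420.69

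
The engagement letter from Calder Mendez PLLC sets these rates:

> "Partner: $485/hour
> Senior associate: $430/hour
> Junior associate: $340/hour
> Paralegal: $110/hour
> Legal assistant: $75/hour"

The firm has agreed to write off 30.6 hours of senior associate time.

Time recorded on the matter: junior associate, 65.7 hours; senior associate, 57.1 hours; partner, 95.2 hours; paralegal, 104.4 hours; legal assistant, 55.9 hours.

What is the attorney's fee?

$95,581.50

Partner: 95.2 × $485 = $46,172.00
Senior associate: 57.1 × $430 = $24,553.00
Junior associate: 65.7 × $340 = $22,338.00
Paralegal: 104.4 × $110 = $11,484.00
Legal assistant: 55.9 × $75 = $4,192.50
Subtotal: $108,739.50
Write-off: 30.6 × $430 = $13,158.00
Total: $108,739.50 − $13,158.00 = $95,581.50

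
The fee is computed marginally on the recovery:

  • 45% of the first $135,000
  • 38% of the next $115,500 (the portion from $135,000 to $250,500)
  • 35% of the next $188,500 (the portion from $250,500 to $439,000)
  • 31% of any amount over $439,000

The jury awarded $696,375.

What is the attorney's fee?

First $135,000 at 45% = $60,750.00
Next $115,500 at 38% = $43,890.00
Next $188,500 at 35% = $65,975.00
Remaining $257,375 at 31% = $79,786.25
Fee: $60,750.00 + $43,890.00 + $65,975.00 + $79,786.25 = $250,401.25

$250,401.25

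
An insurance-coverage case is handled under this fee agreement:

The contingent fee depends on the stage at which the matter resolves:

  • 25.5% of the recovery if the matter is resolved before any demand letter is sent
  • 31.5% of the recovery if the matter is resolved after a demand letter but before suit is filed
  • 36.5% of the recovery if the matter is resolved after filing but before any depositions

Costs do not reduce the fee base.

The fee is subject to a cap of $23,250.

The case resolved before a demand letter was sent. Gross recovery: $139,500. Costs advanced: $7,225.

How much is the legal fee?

$23,250.00

Fee base is the gross recovery, $139,500; costs are reimbursed separately.
The matter resolved before a demand letter was sent, so the 25.5% rate applies.
$139,500 × 25.5% = $35,572.50
$35,572.50 exceeds the $23,250 cap, so the fee is capped at $23,250.00.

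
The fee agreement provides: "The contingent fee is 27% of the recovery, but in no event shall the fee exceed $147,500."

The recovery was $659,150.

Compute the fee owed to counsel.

$147,500.00

27% of $659,150 = $177,970.50
That exceeds the $147,500 cap, so the fee is capped at $147,500.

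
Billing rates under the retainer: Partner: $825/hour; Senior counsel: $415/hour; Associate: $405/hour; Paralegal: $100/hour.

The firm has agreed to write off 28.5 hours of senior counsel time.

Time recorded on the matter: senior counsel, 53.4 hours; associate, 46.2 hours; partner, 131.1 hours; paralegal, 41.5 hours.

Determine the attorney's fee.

Partner: 131.1 × $825 = $108,157.50
Senior counsel: 53.4 × $415 = $22,161.00
Associate: 46.2 × $405 = $18,711.00
Paralegal: 41.5 × $100 = $4,150.00
Subtotal: $153,179.50
Write-off: 28.5 × $415 = $11,827.50
Total: $153,179.50 − $11,827.50 = $141,352.00

$141,352.00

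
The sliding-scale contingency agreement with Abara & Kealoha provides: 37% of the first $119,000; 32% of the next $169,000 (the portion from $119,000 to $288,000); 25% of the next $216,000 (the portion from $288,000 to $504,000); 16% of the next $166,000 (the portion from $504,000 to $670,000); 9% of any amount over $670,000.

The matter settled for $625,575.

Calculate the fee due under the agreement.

$171,562.00

First $119,000 at 37% = $44,030.00
Next $169,000 at 32% = $54,080.00
Next $216,000 at 25% = $54,000.00
Remaining $121,575 at 16% = $19,452.00
Fee: $44,030.00 + $54,080.00 + $54,000.00 + $19,452.00 = $171,562.00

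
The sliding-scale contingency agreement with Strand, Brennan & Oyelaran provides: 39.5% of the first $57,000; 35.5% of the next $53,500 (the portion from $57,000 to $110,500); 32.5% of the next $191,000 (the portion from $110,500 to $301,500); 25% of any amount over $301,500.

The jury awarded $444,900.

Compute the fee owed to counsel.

$139,432.50

First $57,000 at 39.5% = $22,515.00
Next $53,500 at 35.5% = $18,992.50
Next $191,000 at 32.5% = $62,075.00
Remaining $143,400 at 25% = $35,850.00
Fee: $22,515.00 + $18,992.50 + $62,075.00 + $35,850.00 = $139,432.50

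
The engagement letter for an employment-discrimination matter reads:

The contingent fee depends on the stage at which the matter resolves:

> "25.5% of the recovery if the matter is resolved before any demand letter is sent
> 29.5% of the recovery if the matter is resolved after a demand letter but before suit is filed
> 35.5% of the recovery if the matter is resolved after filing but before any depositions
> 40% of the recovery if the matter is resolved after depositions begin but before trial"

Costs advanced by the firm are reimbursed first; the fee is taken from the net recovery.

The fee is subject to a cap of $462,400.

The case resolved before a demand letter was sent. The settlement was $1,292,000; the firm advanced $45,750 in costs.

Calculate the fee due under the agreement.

$317,793.75

Fee base (net of costs): $1,292,000 − $45,750 = $1,246,250
The matter resolved before a demand letter was sent, so the 25.5% rate applies.
$1,246,250 × 25.5% = $317,793.75
$317,793.75 is under the $462,400 cap.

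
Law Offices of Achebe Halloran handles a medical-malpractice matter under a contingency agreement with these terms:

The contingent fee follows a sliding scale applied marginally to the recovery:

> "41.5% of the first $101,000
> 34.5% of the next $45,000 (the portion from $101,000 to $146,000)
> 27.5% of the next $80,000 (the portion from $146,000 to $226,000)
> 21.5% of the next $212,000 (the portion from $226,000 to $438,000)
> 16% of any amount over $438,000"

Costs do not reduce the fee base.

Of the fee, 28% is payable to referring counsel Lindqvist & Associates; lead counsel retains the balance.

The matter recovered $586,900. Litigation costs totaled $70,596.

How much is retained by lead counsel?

Fee base is the gross recovery, $586,900; costs are reimbursed separately.
First $101,000 at 41.5% = $41,915.00
Next $45,000 at 34.5% = $15,525.00
Next $80,000 at 27.5% = $22,000.00
Next $212,000 at 21.5% = $45,580.00
Remaining $148,900 at 16% = $23,824.00
Fee: $41,915.00 + $15,525.00 + $22,000.00 + $45,580.00 + $23,824.00 = $148,844.00
Referral share: 28% of $148,844.00 = $41,676.32; lead counsel retains $148,844.00 − $41,676.32 = $107,167.68.

$107,167.68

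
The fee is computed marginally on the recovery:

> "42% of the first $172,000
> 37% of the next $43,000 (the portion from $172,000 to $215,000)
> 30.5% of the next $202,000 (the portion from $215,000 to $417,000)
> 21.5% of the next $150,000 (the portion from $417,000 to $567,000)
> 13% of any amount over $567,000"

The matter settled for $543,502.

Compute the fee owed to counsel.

First $172,000 at 42% = $72,240.00
Next $43,000 at 37% = $15,910.00
Next $202,000 at 30.5% = $61,610.00
Remaining $126,502 at 21.5% = $27,197.93
Fee: $72,240.00 + $15,910.00 + $61,610.00 + $27,197.93 = $176,957.93

$176,957.93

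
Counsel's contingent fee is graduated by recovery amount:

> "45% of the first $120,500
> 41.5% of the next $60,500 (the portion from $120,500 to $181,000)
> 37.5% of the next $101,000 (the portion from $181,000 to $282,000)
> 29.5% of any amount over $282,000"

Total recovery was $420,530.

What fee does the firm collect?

$158,073.85

First $120,500 at 45% = $54,225.00
Next $60,500 at 41.5% = $25,107.50
Next $101,000 at 37.5% = $37,875.00
Remaining $138,530 at 29.5% = $40,866.35
Fee: $54,225.00 + $25,107.50 + $37,875.00 + $40,866.35 = $158,073.85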